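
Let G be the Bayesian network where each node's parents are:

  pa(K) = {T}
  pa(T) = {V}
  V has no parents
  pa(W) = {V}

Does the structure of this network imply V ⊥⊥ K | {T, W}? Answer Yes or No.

The only undirected path from V to K is:
  1. V → T → K — T:chain[blocks] ⇒ blocked
Every path is blocked, so V and K are d-separated given {T, W}.

Yes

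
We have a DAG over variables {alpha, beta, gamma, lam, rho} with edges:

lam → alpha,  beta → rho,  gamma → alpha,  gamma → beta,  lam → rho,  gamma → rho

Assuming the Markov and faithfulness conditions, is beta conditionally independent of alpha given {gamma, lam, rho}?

There are 4 undirected paths between beta and alpha; checking each against the conditioning set {gamma, lam, rho}:
Path 1: beta → rho ← gamma → alpha
  gamma is a fork here and gamma is conditioned on, so the path is blocked at gamma.
Path 2: beta → rho ← lam → alpha
  lam is a fork here and lam is conditioned on, so the path is blocked at lam.
Path 3: beta ← gamma → rho ← lam → alpha
  gamma is a fork here and gamma is conditioned on, so the path is blocked at gamma.
Path 4: beta ← gamma → alpha
  gamma is a fork here and gamma is conditioned on, so the path is blocked at gamma.
Since every path is blocked, d-separation holds.

Yes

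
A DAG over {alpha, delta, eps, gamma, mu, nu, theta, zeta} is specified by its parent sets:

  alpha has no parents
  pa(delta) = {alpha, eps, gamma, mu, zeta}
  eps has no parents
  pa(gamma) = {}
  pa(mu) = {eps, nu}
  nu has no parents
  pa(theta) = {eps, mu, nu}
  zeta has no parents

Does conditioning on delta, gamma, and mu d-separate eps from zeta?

Enumerating the 4 paths from eps to zeta and testing each for blocking by {delta, gamma, mu}:
Path 1: eps → delta ← zeta
  delta is a collider and delta is conditioned on, which opens it — no node blocks this path, so it is active.
Path 2: eps → mu → delta ← zeta
  mu is a chain here and mu is conditioned on, so the path is blocked at mu.
Path 3: eps → theta ← nu → mu → delta ← zeta
  theta is a collider here and neither theta nor any of its descendants is conditioned on, so the collider stays closed — the path is blocked at theta.
Path 4: eps → theta ← mu → delta ← zeta
  theta is a collider here and neither theta nor any of its descendants is conditioned on, so the collider stays closed — the path is blocked at theta.
At least one path is unblocked, so d-separation fails.

No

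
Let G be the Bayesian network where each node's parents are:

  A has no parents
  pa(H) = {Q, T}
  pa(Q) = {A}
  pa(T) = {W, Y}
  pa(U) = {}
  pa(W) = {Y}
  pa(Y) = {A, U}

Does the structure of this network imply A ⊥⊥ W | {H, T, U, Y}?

Yes

4 paths connect A and W; each must be blocked for d-separation to hold:
Path 1: A → Q → H ← T ← W
  T is a chain here and T is conditioned on, so the path is blocked at T.
Path 2: A → Q → H ← T ← Y → W
  T is a chain here and T is conditioned on, so the path is blocked at T.
Path 3: A → Y → T ← W
  Y is a chain here and Y is conditioned on, so the path is blocked at Y.
Path 4: A → Y → W
  Y is a chain here and Y is conditioned on, so the path is blocked at Y.
Since every path is blocked, d-separation holds.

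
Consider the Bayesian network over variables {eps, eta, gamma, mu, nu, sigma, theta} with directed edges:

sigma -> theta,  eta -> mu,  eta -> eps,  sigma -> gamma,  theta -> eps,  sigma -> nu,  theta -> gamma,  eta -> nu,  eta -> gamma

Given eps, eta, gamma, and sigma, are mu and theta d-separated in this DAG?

There are 5 undirected paths between mu and theta; checking each against the conditioning set {eps, eta, gamma, sigma}:
Path 1: mu ← eta → gamma ← theta
  eta is a fork here and eta is conditioned on, so the path is blocked at eta.
Path 2: mu ← eta → gamma ← sigma → theta
  eta is a fork here and eta is conditioned on, so the path is blocked at eta.
Path 3: mu ← eta → nu ← sigma → gamma ← theta
  eta is a fork here and eta is conditioned on, so the path is blocked at eta.
Path 4: mu ← eta → nu ← sigma → theta
  eta is a fork here and eta is conditioned on, so the path is blocked at eta.
Path 5: mu ← eta → eps ← theta
  eta is a fork here and eta is conditioned on, so the path is blocked at eta.
Since every path is blocked, d-separation holds.

Yes — mu and theta are d-separated given {eps, eta, gamma, sigma}.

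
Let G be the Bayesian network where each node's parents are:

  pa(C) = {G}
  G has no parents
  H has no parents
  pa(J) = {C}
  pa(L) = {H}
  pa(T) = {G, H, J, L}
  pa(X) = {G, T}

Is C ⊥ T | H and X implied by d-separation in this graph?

No

Enumerating the 3 paths from C to T and testing each for blocking by {H, X}:
  1. C → J → T — J:chain[open] ⇒ active
  2. C ← G → T — G:fork[open] ⇒ active
  3. C ← G → X ← T — G:fork[open]; X:collider[open] ⇒ active
At least one path is unblocked, so d-separation fails.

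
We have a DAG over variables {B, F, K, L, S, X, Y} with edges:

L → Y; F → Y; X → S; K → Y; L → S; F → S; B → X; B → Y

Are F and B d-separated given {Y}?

No

Enumerating the 4 paths from F to B and testing each for blocking by {Y}:
  1. F → S ← L → Y ← B — S:collider[blocks]; L:fork[open]; Y:collider[open] ⇒ blocked
  2. F → S ← X ← B — S:collider[blocks]; X:chain[open] ⇒ blocked
  3. F → Y ← B — Y:collider[open] ⇒ active
  4. F → Y ← L → S ← X ← B — Y:collider[open]; L:fork[open]; S:collider[blocks]; X:chain[open] ⇒ blocked
At least one path is unblocked, so d-separation fails.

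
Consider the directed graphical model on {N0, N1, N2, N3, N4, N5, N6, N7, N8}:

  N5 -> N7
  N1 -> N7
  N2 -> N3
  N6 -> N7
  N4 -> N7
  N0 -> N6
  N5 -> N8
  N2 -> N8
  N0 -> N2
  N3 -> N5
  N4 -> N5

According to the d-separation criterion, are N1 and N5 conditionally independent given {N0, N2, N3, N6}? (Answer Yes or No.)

There are 4 undirected paths between N1 and N5; checking each against the conditioning set {N0, N2, N3, N6}:
Path 1: N1 → N7 ← N5
  N7 is a collider here and neither N7 nor any of its descendants is conditioned on, so the collider stays closed — the path is blocked at N7.
Path 2: N1 → N7 ← N4 → N5
  N7 is a collider here and neither N7 nor any of its descendants is conditioned on, so the collider stays closed — the path is blocked at N7.
Path 3: N1 → N7 ← N6 ← N0 → N2 → N3 → N5
  N7 is a collider here and neither N7 nor any of its descendants is conditioned on, so the collider stays closed — the path is blocked at N7.
Path 4: N1 → N7 ← N6 ← N0 → N2 → N8 ← N5
  N7 is a collider here and neither N7 nor any of its descendants is conditioned on, so the collider stays closed — the path is blocked at N7.
All paths are blocked; N1 ⊥ N5 | {N0, N2, N3, N6} holds.

Yes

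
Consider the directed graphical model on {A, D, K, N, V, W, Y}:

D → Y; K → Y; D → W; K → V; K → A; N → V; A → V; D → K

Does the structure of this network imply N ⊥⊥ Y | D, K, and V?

We examine all 4 paths between N and Y:
Path 1: N → V ← K → Y
  K is a fork here and K is conditioned on, so the path is blocked at K.
Path 2: N → V ← K ← D → Y
  K is a chain here and K is conditioned on, so the path is blocked at K.
Path 3: N → V ← A ← K → Y
  K is a fork here and K is conditioned on, so the path is blocked at K.
Path 4: N → V ← A ← K ← D → Y
  K is a chain here and K is conditioned on, so the path is blocked at K.
Since every path is blocked, d-separation holds.

Yes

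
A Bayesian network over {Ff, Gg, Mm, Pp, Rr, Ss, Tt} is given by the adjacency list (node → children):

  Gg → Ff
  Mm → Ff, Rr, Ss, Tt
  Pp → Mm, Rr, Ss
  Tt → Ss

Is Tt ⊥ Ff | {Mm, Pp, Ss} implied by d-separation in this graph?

4 paths connect Tt and Ff; each must be blocked for d-separation to hold:
Path 1: Tt ← Mm → Ff
  Mm is a fork here and Mm is conditioned on, so the path is blocked at Mm.
Path 2: Tt → Ss ← Mm → Ff
  Mm is a fork here and Mm is conditioned on, so the path is blocked at Mm.
Path 3: Tt → Ss ← Pp → Mm → Ff
  Pp is a fork here and Pp is conditioned on, so the path is blocked at Pp.
Path 4: Tt → Ss ← Pp → Rr ← Mm → Ff
  Pp is a fork here and Pp is conditioned on, so the path is blocked at Pp.
Every path is blocked, so Tt and Ff are d-separated given {Mm, Pp, Ss}.

Yes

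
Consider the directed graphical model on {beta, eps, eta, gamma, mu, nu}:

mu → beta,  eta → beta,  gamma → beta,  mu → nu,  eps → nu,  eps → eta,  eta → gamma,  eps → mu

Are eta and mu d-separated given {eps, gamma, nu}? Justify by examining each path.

Yes

Enumerating the 4 paths from eta to mu and testing each for blocking by {eps, gamma, nu}:
  1. eta → beta ← mu — beta:collider[blocks] ⇒ blocked
  2. eta → gamma → beta ← mu — gamma:chain[blocks]; beta:collider[blocks] ⇒ blocked
  3. eta ← eps → nu ← mu — eps:fork[blocks]; nu:collider[open] ⇒ blocked
  4. eta ← eps → mu — eps:fork[blocks] ⇒ blocked
Since every path is blocked, d-separation holds.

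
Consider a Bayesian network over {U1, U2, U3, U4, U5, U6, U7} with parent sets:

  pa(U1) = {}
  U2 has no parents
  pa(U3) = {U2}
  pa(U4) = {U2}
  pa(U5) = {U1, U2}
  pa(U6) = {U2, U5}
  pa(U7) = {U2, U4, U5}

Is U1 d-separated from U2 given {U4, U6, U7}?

We examine all 4 paths between U1 and U2:
Path 1: U1 → U5 → U7 ← U4 ← U2
  U4 is a chain here and U4 is conditioned on, so the path is blocked at U4.
Path 2: U1 → U5 → U7 ← U2
  U5 is a chain and U5 is not conditioned on; U7 is a collider and U7 is conditioned on, which opens it — no node blocks this path, so it is active.
Path 3: U1 → U5 → U6 ← U2
  U5 is a chain and U5 is not conditioned on; U6 is a collider and U6 is conditioned on, which opens it — no node blocks this path, so it is active.
Path 4: U1 → U5 ← U2
  U5 is a collider and its descendant U7 is conditioned on, which opens it — no node blocks this path, so it is active.
At least one path is unblocked, so d-separation fails.

No — U1 and U2 are not d-separated given {U4, U6, U7}.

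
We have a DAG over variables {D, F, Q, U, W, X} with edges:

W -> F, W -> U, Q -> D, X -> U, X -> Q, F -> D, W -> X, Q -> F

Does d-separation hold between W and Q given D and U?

No — W and Q are not d-separated given {D, U}.

4 paths connect W and Q; each must be blocked for d-separation to hold:
Path 1: W → X → Q
  X is a chain and X is not conditioned on — no node blocks this path, so it is active.
Path 2: W → F ← Q
  F is a collider and its descendant D is conditioned on, which opens it — no node blocks this path, so it is active.
Path 3: W → F → D ← Q
  F is a chain and F is not conditioned on; D is a collider and D is conditioned on, which opens it — no node blocks this path, so it is active.
Path 4: W → U ← X → Q
  U is a collider and U is conditioned on, which opens it; X is a fork and X is not conditioned on — no node blocks this path, so it is active.
At least one path is unblocked, so d-separation fails.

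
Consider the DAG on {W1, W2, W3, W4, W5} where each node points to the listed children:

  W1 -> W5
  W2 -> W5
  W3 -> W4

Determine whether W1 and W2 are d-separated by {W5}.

There is one path between W1 and W2:
  1. W1 → W5 ← W2 — W5:collider[open] ⇒ active
Because an active path exists, W1 and W2 are not d-separated.

No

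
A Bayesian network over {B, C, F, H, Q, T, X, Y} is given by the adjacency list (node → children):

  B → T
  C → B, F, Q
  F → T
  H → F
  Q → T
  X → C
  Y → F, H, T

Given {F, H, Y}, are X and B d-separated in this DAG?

No

We examine all 5 paths between X and B:
Path 1: X → C → B
  C is a chain and C is not conditioned on — no node blocks this path, so it is active.
Path 2: X → C → F → T ← B
  F is a chain here and F is conditioned on, so the path is blocked at F.
Path 3: X → C → F ← Y → T ← B
  Y is a fork here and Y is conditioned on, so the path is blocked at Y.
Path 4: X → C → F ← H ← Y → T ← B
  H is a chain here and H is conditioned on, so the path is blocked at H.
Path 5: X → C → Q → T ← B
  T is a collider here and neither T nor any of its descendants is conditioned on, so the collider stays closed — the path is blocked at T.
Because an active path exists, X and B are not d-separated.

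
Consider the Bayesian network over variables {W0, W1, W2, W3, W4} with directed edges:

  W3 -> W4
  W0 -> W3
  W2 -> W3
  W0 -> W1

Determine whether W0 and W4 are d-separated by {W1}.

No — W0 and W4 are not d-separated given {W1}.

There is one path between W0 and W4:
Path 1: W0 → W3 → W4
  W3 is a chain and W3 is not conditioned on — no node blocks this path, so it is active.
At least one path is unblocked, so d-separation fails.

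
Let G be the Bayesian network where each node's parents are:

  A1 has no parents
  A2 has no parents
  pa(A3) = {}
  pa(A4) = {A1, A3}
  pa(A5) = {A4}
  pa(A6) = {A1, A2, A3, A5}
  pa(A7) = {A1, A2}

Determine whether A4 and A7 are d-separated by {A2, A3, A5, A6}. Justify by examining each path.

No

There are 6 undirected paths between A4 and A7; checking each against the conditioning set {A2, A3, A5, A6}:
  1. A4 ← A3 → A6 ← A2 → A7 — A3:fork[blocks]; A6:collider[open]; A2:fork[blocks] ⇒ blocked
  2. A4 ← A3 → A6 ← A1 → A7 — A3:fork[blocks]; A6:collider[open]; A1:fork[open] ⇒ blocked
  3. A4 → A5 → A6 ← A2 → A7 — A5:chain[blocks]; A6:collider[open]; A2:fork[blocks] ⇒ blocked
  4. A4 → A5 → A6 ← A1 → A7 — A5:chain[blocks]; A6:collider[open]; A1:fork[open] ⇒ blocked
  5. A4 ← A1 → A6 ← A2 → A7 — A1:fork[open]; A6:collider[open]; A2:fork[blocks] ⇒ blocked
  6. A4 ← A1 → A7 — A1:fork[open] ⇒ active
At least one path is unblocked, so d-separation fails.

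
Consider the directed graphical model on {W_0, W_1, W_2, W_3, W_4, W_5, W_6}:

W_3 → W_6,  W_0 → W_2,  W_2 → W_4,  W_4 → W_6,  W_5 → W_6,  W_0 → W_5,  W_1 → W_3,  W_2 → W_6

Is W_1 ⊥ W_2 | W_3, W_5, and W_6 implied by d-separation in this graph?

There are 3 undirected paths between W_1 and W_2; checking each against the conditioning set {W_3, W_5, W_6}:
  1. W_1 → W_3 → W_6 ← W_2 — W_3:chain[blocks]; W_6:collider[open] ⇒ blocked
  2. W_1 → W_3 → W_6 ← W_4 ← W_2 — W_3:chain[blocks]; W_6:collider[open]; W_4:chain[open] ⇒ blocked
  3. W_1 → W_3 → W_6 ← W_5 ← W_0 → W_2 — W_3:chain[blocks]; W_6:collider[open]; W_5:chain[blocks]; W_0:fork[open] ⇒ blocked
Since every path is blocked, d-separation holds.

Yes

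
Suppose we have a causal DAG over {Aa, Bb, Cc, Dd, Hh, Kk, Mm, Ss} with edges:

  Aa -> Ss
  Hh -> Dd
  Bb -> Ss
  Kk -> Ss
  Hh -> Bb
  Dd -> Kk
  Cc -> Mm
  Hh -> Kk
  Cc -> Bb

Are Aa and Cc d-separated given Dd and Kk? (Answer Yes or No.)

Yes

We examine all 3 paths between Aa and Cc:
Path 1: Aa → Ss ← Bb ← Cc
  Ss is a collider here and neither Ss nor any of its descendants is conditioned on, so the collider stays closed — the path is blocked at Ss.
Path 2: Aa → Ss ← Kk ← Dd ← Hh → Bb ← Cc
  Ss is a collider here and neither Ss nor any of its descendants is conditioned on, so the collider stays closed — the path is blocked at Ss.
Path 3: Aa → Ss ← Kk ← Hh → Bb ← Cc
  Ss is a collider here and neither Ss nor any of its descendants is conditioned on, so the collider stays closed — the path is blocked at Ss.
All paths are blocked; Aa ⊥ Cc | {Dd, Kk} holds.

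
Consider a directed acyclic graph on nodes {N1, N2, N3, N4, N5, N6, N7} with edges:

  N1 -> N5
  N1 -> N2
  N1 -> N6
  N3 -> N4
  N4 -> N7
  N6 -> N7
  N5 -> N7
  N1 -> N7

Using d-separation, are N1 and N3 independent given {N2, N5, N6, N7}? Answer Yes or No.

We examine all 3 paths between N1 and N3:
Path 1: N1 → N6 → N7 ← N4 ← N3
  N6 is a chain here and N6 is conditioned on, so the path is blocked at N6.
Path 2: N1 → N5 → N7 ← N4 ← N3
  N5 is a chain here and N5 is conditioned on, so the path is blocked at N5.
Path 3: N1 → N7 ← N4 ← N3
  N7 is a collider and N7 is conditioned on, which opens it; N4 is a chain and N4 is not conditioned on — no node blocks this path, so it is active.
Because an active path exists, N1 and N3 are not d-separated.

No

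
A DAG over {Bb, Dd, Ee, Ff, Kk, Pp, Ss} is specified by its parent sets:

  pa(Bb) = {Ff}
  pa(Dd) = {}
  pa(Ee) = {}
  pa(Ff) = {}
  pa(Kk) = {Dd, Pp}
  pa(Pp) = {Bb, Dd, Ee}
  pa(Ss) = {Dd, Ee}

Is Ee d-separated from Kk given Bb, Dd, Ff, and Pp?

Yes

Enumerating the 4 paths from Ee to Kk and testing each for blocking by {Bb, Dd, Ff, Pp}:
Path 1: Ee → Pp → Kk
  Pp is a chain here and Pp is conditioned on, so the path is blocked at Pp.
Path 2: Ee → Pp ← Dd → Kk
  Dd is a fork here and Dd is conditioned on, so the path is blocked at Dd.
Path 3: Ee → Ss ← Dd → Kk
  Ss is a collider here and neither Ss nor any of its descendants is conditioned on, so the collider stays closed — the path is blocked at Ss.
Path 4: Ee → Ss ← Dd → Pp → Kk
  Ss is a collider here and neither Ss nor any of its descendants is conditioned on, so the collider stays closed — the path is blocked at Ss.
Since every path is blocked, d-separation holds.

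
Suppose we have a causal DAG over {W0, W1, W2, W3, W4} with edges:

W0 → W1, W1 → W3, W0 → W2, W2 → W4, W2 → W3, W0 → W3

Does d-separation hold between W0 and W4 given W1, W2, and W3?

Yes

3 paths connect W0 and W4; each must be blocked for d-separation to hold:
Path 1: W0 → W1 → W3 ← W2 → W4
  W1 is a chain here and W1 is conditioned on, so the path is blocked at W1.
Path 2: W0 → W3 ← W2 → W4
  W2 is a fork here and W2 is conditioned on, so the path is blocked at W2.
Path 3: W0 → W2 → W4
  W2 is a chain here and W2 is conditioned on, so the path is blocked at W2.
Every path is blocked, so W0 and W4 are d-separated given {W1, W2, W3}.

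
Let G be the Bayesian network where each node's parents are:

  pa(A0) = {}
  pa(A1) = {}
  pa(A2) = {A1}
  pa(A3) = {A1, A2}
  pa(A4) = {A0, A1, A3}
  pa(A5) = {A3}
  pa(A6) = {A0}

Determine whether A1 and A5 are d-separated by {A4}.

No

Enumerating the 3 paths from A1 to A5 and testing each for blocking by {A4}:
Path 1: A1 → A3 → A5
  A3 is a chain and A3 is not conditioned on — no node blocks this path, so it is active.
Path 2: A1 → A2 → A3 → A5
  A2 is a chain and A2 is not conditioned on; A3 is a chain and A3 is not conditioned on — no node blocks this path, so it is active.
Path 3: A1 → A4 ← A3 → A5
  A4 is a collider and A4 is conditioned on, which opens it; A3 is a fork and A3 is not conditioned on — no node blocks this path, so it is active.
At least one path is unblocked, so d-separation fails.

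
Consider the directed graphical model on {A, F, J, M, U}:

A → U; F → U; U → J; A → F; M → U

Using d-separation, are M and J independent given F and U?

Only one path connects M and J:
  1. M → U → J — U:chain[blocks] ⇒ blocked
Since every path is blocked, d-separation holds.

Yes — M and J are d-separated given {F, U}.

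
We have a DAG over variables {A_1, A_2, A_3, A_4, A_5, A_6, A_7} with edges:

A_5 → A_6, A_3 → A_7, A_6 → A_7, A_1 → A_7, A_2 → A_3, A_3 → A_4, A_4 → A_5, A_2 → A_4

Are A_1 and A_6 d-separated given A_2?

Yes

3 paths connect A_1 and A_6; each must be blocked for d-separation to hold:
  1. A_1 → A_7 ← A_3 → A_4 → A_5 → A_6 — A_7:collider[blocks]; A_3:fork[open]; A_4:chain[open]; A_5:chain[open] ⇒ blocked
  2. A_1 → A_7 ← A_3 ← A_2 → A_4 → A_5 → A_6 — A_7:collider[blocks]; A_3:chain[open]; A_2:fork[blocks]; A_4:chain[open]; A_5:chain[open] ⇒ blocked
  3. A_1 → A_7 ← A_6 — A_7:collider[blocks] ⇒ blocked
Since every path is blocked, d-separation holds.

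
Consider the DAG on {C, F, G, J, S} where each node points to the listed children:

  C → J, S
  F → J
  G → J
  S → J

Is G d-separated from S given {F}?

There are 2 undirected paths between G and S; checking each against the conditioning set {F}:
Path 1: G → J ← C → S
  J is a collider here and neither J nor any of its descendants is conditioned on, so the collider stays closed — the path is blocked at J.
Path 2: G → J ← S
  J is a collider here and neither J nor any of its descendants is conditioned on, so the collider stays closed — the path is blocked at J.
All paths are blocked; G ⊥ S | {F} holds.

Yes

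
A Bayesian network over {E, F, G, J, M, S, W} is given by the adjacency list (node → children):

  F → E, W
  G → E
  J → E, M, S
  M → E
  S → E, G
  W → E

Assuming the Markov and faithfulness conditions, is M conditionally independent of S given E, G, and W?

Enumerating the 6 paths from M to S and testing each for blocking by {E, G, W}:
Path 1: M ← J → S
  J is a fork and J is not conditioned on — no node blocks this path, so it is active.
Path 2: M ← J → E ← S
  J is a fork and J is not conditioned on; E is a collider and E is conditioned on, which opens it — no node blocks this path, so it is active.
Path 3: M ← J → E ← G ← S
  G is a chain here and G is conditioned on, so the path is blocked at G.
Path 4: M → E ← J → S
  E is a collider and E is conditioned on, which opens it; J is a fork and J is not conditioned on — no node blocks this path, so it is active.
Path 5: M → E ← S
  E is a collider and E is conditioned on, which opens it — no node blocks this path, so it is active.
Path 6: M → E ← G ← S
  G is a chain here and G is conditioned on, so the path is blocked at G.
At least one path is unblocked, so d-separation fails.

No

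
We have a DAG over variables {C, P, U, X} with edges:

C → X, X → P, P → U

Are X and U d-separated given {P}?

The only undirected path from X to U is:
Path 1: X → P → U
  P is a chain here and P is conditioned on, so the path is blocked at P.
Every path is blocked, so X and U are d-separated given {P}.

Yes — X and U are d-separated given {P}.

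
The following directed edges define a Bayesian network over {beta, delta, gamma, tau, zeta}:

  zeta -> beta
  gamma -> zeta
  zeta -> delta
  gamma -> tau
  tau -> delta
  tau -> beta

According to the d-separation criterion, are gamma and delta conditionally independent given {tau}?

There are 4 undirected paths between gamma and delta; checking each against the conditioning set {tau}:
  1. gamma → zeta → beta ← tau → delta — zeta:chain[open]; beta:collider[blocks]; tau:fork[blocks] ⇒ blocked
  2. gamma → zeta → delta — zeta:chain[open] ⇒ active
  3. gamma → tau → beta ← zeta → delta — tau:chain[blocks]; beta:collider[blocks]; zeta:fork[open] ⇒ blocked
  4. gamma → tau → delta — tau:chain[blocks] ⇒ blocked
Since the path gamma → zeta → delta is active, gamma and delta are not d-separated given {tau}.

No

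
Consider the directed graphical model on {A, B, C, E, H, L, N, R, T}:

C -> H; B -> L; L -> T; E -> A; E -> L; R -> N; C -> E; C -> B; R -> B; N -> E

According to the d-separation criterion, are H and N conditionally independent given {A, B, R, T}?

No

Enumerating the 4 paths from H to N and testing each for blocking by {A, B, R, T}:
  1. H ← C → B → L ← E ← N — C:fork[open]; B:chain[blocks]; L:collider[open]; E:chain[open] ⇒ blocked
  2. H ← C → B ← R → N — C:fork[open]; B:collider[open]; R:fork[blocks] ⇒ blocked
  3. H ← C → E → L ← B ← R → N — C:fork[open]; E:chain[open]; L:collider[open]; B:chain[blocks]; R:fork[blocks] ⇒ blocked
  4. H ← C → E ← N — C:fork[open]; E:collider[open] ⇒ active
Since the path H ← C → E ← N is active, H and N are not d-separated given {A, B, R, T}.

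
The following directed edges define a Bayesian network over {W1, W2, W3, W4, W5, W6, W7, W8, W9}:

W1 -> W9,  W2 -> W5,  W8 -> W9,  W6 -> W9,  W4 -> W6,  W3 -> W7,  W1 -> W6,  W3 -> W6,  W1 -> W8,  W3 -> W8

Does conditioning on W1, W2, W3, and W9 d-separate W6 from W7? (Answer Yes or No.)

We examine all 5 paths between W6 and W7:
Path 1: W6 ← W3 → W7
  W3 is a fork here and W3 is conditioned on, so the path is blocked at W3.
Path 2: W6 ← W1 → W8 ← W3 → W7
  W1 is a fork here and W1 is conditioned on, so the path is blocked at W1.
Path 3: W6 ← W1 → W9 ← W8 ← W3 → W7
  W1 is a fork here and W1 is conditioned on, so the path is blocked at W1.
Path 4: W6 → W9 ← W8 ← W3 → W7
  W3 is a fork here and W3 is conditioned on, so the path is blocked at W3.
Path 5: W6 → W9 ← W1 → W8 ← W3 → W7
  W1 is a fork here and W1 is conditioned on, so the path is blocked at W1.
All paths are blocked; W6 ⊥ W7 | {W1, W2, W3, W9} holds.

Yes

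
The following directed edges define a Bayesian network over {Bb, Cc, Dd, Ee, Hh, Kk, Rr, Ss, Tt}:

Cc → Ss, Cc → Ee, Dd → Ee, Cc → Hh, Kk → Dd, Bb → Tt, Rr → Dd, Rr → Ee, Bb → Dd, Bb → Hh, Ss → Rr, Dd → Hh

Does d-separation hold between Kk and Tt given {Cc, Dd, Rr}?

No — Kk and Tt are not d-separated given {Cc, Dd, Rr}.

There are 6 undirected paths between Kk and Tt; checking each against the conditioning set {Cc, Dd, Rr}:
Path 1: Kk → Dd ← Bb → Tt
  Dd is a collider and Dd is conditioned on, which opens it; Bb is a fork and Bb is not conditioned on — no node blocks this path, so it is active.
Path 2: Kk → Dd → Hh ← Bb → Tt
  Dd is a chain here and Dd is conditioned on, so the path is blocked at Dd.
Path 3: Kk → Dd ← Rr ← Ss ← Cc → Hh ← Bb → Tt
  Rr is a chain here and Rr is conditioned on, so the path is blocked at Rr.
Path 4: Kk → Dd ← Rr → Ee ← Cc → Hh ← Bb → Tt
  Rr is a fork here and Rr is conditioned on, so the path is blocked at Rr.
Path 5: Kk → Dd → Ee ← Rr ← Ss ← Cc → Hh ← Bb → Tt
  Dd is a chain here and Dd is conditioned on, so the path is blocked at Dd.
Path 6: Kk → Dd → Ee ← Cc → Hh ← Bb → Tt
  Dd is a chain here and Dd is conditioned on, so the path is blocked at Dd.
Because an active path exists, Kk and Tt are not d-separated.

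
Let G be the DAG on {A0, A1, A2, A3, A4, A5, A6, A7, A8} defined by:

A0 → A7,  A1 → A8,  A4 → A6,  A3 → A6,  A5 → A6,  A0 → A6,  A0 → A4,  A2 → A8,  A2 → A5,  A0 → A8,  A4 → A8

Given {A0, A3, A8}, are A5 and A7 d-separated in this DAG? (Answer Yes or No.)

Yes

6 paths connect A5 and A7; each must be blocked for d-separation to hold:
Path 1: A5 ← A2 → A8 ← A0 → A7
  A0 is a fork here and A0 is conditioned on, so the path is blocked at A0.
Path 2: A5 ← A2 → A8 ← A4 ← A0 → A7
  A0 is a fork here and A0 is conditioned on, so the path is blocked at A0.
Path 3: A5 ← A2 → A8 ← A4 → A6 ← A0 → A7
  A6 is a collider here and neither A6 nor any of its descendants is conditioned on, so the collider stays closed — the path is blocked at A6.
Path 4: A5 → A6 ← A0 → A7
  A6 is a collider here and neither A6 nor any of its descendants is conditioned on, so the collider stays closed — the path is blocked at A6.
Path 5: A5 → A6 ← A4 → A8 ← A0 → A7
  A6 is a collider here and neither A6 nor any of its descendants is conditioned on, so the collider stays closed — the path is blocked at A6.
Path 6: A5 → A6 ← A4 ← A0 → A7
  A6 is a collider here and neither A6 nor any of its descendants is conditioned on, so the collider stays closed — the path is blocked at A6.
Since every path is blocked, d-separation holds.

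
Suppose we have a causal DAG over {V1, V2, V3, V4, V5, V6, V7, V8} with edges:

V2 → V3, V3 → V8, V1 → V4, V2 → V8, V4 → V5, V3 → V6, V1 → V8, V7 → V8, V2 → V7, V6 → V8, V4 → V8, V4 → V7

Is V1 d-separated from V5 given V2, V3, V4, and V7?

We examine all 6 paths between V1 and V5:
Path 1: V1 → V8 ← V2 → V7 ← V4 → V5
  V8 is a collider here and neither V8 nor any of its descendants is conditioned on, so the collider stays closed — the path is blocked at V8.
Path 2: V1 → V8 ← V7 ← V4 → V5
  V8 is a collider here and neither V8 nor any of its descendants is conditioned on, so the collider stays closed — the path is blocked at V8.
Path 3: V1 → V8 ← V4 → V5
  V8 is a collider here and neither V8 nor any of its descendants is conditioned on, so the collider stays closed — the path is blocked at V8.
Path 4: V1 → V8 ← V3 ← V2 → V7 ← V4 → V5
  V8 is a collider here and neither V8 nor any of its descendants is conditioned on, so the collider stays closed — the path is blocked at V8.
Path 5: V1 → V8 ← V6 ← V3 ← V2 → V7 ← V4 → V5
  V8 is a collider here and neither V8 nor any of its descendants is conditioned on, so the collider stays closed — the path is blocked at V8.
Path 6: V1 → V4 → V5
  V4 is a chain here and V4 is conditioned on, so the path is blocked at V4.
All paths are blocked; V1 ⊥ V5 | {V2, V3, V4, V7} holds.

Yes — V1 and V5 are d-separated given {V2, V3, V4, V7}.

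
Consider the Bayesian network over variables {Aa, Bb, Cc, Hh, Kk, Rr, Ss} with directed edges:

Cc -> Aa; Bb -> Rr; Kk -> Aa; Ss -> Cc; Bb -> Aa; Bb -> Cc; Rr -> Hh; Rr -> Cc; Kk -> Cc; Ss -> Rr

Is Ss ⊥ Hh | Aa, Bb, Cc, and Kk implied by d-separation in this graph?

No — Ss and Hh are not d-separated given {Aa, Bb, Cc, Kk}.

5 paths connect Ss and Hh; each must be blocked for d-separation to hold:
Path 1: Ss → Cc ← Rr → Hh
  Cc is a collider and Cc is conditioned on, which opens it; Rr is a fork and Rr is not conditioned on — no node blocks this path, so it is active.
Path 2: Ss → Cc ← Kk → Aa ← Bb → Rr → Hh
  Kk is a fork here and Kk is conditioned on, so the path is blocked at Kk.
Path 3: Ss → Cc ← Bb → Rr → Hh
  Bb is a fork here and Bb is conditioned on, so the path is blocked at Bb.
Path 4: Ss → Cc → Aa ← Bb → Rr → Hh
  Cc is a chain here and Cc is conditioned on, so the path is blocked at Cc.
Path 5: Ss → Rr → Hh
  Rr is a chain and Rr is not conditioned on — no node blocks this path, so it is active.
Since the path Ss → Cc ← Rr → Hh is active, Ss and Hh are not d-separated given {Aa, Bb, Cc, Kk}.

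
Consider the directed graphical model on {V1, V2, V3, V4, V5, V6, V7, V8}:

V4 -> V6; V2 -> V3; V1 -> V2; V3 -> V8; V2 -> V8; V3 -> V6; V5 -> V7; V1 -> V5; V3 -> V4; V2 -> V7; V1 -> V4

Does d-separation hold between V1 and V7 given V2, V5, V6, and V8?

Enumerating the 6 paths from V1 to V7 and testing each for blocking by {V2, V5, V6, V8}:
  1. V1 → V2 → V7 — V2:chain[blocks] ⇒ blocked
  2. V1 → V5 → V7 — V5:chain[blocks] ⇒ blocked
  3. V1 → V4 ← V3 ← V2 → V7 — V4:collider[open]; V3:chain[open]; V2:fork[blocks] ⇒ blocked
  4. V1 → V4 ← V3 → V8 ← V2 → V7 — V4:collider[open]; V3:fork[open]; V8:collider[open]; V2:fork[blocks] ⇒ blocked
  5. V1 → V4 → V6 ← V3 ← V2 → V7 — V4:chain[open]; V6:collider[open]; V3:chain[open]; V2:fork[blocks] ⇒ blocked
  6. V1 → V4 → V6 ← V3 → V8 ← V2 → V7 — V4:chain[open]; V6:collider[open]; V3:fork[open]; V8:collider[open]; V2:fork[blocks] ⇒ blocked
All paths are blocked; V1 ⊥ V7 | {V2, V5, V6, V8} holds.

Yes — V1 and V7 are d-separated given {V2, V5, V6, V8}.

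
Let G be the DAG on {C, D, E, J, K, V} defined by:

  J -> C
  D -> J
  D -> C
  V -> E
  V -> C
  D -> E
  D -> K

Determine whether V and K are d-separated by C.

No

We examine all 3 paths between V and K:
Path 1: V → E ← D → K
  E is a collider here and neither E nor any of its descendants is conditioned on, so the collider stays closed — the path is blocked at E.
Path 2: V → C ← D → K
  C is a collider and C is conditioned on, which opens it; D is a fork and D is not conditioned on — no node blocks this path, so it is active.
Path 3: V → C ← J ← D → K
  C is a collider and C is conditioned on, which opens it; J is a chain and J is not conditioned on; D is a fork and D is not conditioned on — no node blocks this path, so it is active.
At least one path is unblocked, so d-separation fails.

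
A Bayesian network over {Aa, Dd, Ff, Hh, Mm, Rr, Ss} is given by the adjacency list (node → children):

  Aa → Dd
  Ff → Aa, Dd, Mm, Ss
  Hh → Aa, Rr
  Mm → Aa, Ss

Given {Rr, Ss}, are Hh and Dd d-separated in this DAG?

No

We examine all 4 paths between Hh and Dd:
Path 1: Hh → Aa ← Mm → Ss ← Ff → Dd
  Aa is a collider here and neither Aa nor any of its descendants is conditioned on, so the collider stays closed — the path is blocked at Aa.
Path 2: Hh → Aa ← Mm ← Ff → Dd
  Aa is a collider here and neither Aa nor any of its descendants is conditioned on, so the collider stays closed — the path is blocked at Aa.
Path 3: Hh → Aa → Dd
  Aa is a chain and Aa is not conditioned on — no node blocks this path, so it is active.
Path 4: Hh → Aa ← Ff → Dd
  Aa is a collider here and neither Aa nor any of its descendants is conditioned on, so the collider stays closed — the path is blocked at Aa.
Because an active path exists, Hh and Dd are not d-separated.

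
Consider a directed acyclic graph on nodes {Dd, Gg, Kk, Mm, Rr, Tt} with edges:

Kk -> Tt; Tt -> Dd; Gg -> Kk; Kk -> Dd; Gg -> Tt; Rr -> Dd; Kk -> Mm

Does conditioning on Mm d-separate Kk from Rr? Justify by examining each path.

We examine all 3 paths between Kk and Rr:
Path 1: Kk → Dd ← Rr
  Dd is a collider here and neither Dd nor any of its descendants is conditioned on, so the collider stays closed — the path is blocked at Dd.
Path 2: Kk → Tt → Dd ← Rr
  Dd is a collider here and neither Dd nor any of its descendants is conditioned on, so the collider stays closed — the path is blocked at Dd.
Path 3: Kk ← Gg → Tt → Dd ← Rr
  Dd is a collider here and neither Dd nor any of its descendants is conditioned on, so the collider stays closed — the path is blocked at Dd.
Every path is blocked, so Kk and Rr are d-separated given {Mm}.

Yes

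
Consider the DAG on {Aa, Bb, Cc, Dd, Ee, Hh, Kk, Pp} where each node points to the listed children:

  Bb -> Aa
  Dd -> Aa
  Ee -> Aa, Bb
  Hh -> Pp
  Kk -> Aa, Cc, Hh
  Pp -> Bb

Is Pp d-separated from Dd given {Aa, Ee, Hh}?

No

3 paths connect Pp and Dd; each must be blocked for d-separation to hold:
  1. Pp ← Hh ← Kk → Aa ← Dd — Hh:chain[blocks]; Kk:fork[open]; Aa:collider[open] ⇒ blocked
  2. Pp → Bb → Aa ← Dd — Bb:chain[open]; Aa:collider[open] ⇒ active
  3. Pp → Bb ← Ee → Aa ← Dd — Bb:collider[open]; Ee:fork[blocks]; Aa:collider[open] ⇒ blocked
Because an active path exists, Pp and Dd are not d-separated.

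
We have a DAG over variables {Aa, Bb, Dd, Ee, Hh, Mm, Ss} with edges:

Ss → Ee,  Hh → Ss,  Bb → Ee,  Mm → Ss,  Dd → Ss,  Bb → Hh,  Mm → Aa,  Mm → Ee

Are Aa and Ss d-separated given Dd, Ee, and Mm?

Yes — Aa and Ss are d-separated given {Dd, Ee, Mm}.

There are 3 undirected paths between Aa and Ss; checking each against the conditioning set {Dd, Ee, Mm}:
Path 1: Aa ← Mm → Ee ← Bb → Hh → Ss
  Mm is a fork here and Mm is conditioned on, so the path is blocked at Mm.
Path 2: Aa ← Mm → Ee ← Ss
  Mm is a fork here and Mm is conditioned on, so the path is blocked at Mm.
Path 3: Aa ← Mm → Ss
  Mm is a fork here and Mm is conditioned on, so the path is blocked at Mm.
All paths are blocked; Aa ⊥ Ss | {Dd, Ee, Mm} holds.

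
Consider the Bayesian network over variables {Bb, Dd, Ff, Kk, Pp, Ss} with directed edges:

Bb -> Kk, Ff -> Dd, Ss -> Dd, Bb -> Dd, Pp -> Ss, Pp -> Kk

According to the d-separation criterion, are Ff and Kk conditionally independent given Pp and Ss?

2 paths connect Ff and Kk; each must be blocked for d-separation to hold:
Path 1: Ff → Dd ← Ss ← Pp → Kk
  Dd is a collider here and neither Dd nor any of its descendants is conditioned on, so the collider stays closed — the path is blocked at Dd.
Path 2: Ff → Dd ← Bb → Kk
  Dd is a collider here and neither Dd nor any of its descendants is conditioned on, so the collider stays closed — the path is blocked at Dd.
Since every path is blocked, d-separation holds.

Yes — Ff and Kk are d-separated given {Pp, Ss}.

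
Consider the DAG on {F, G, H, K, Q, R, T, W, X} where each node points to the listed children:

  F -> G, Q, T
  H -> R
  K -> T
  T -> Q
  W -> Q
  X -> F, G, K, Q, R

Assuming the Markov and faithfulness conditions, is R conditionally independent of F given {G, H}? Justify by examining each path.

No — R and F are not d-separated given {G, H}.

Enumerating the 6 paths from R to F and testing each for blocking by {G, H}:
Path 1: R ← X → F
  X is a fork and X is not conditioned on — no node blocks this path, so it is active.
Path 2: R ← X → Q ← T ← F
  Q is a collider here and neither Q nor any of its descendants is conditioned on, so the collider stays closed — the path is blocked at Q.
Path 3: R ← X → Q ← F
  Q is a collider here and neither Q nor any of its descendants is conditioned on, so the collider stays closed — the path is blocked at Q.
Path 4: R ← X → K → T ← F
  T is a collider here and neither T nor any of its descendants is conditioned on, so the collider stays closed — the path is blocked at T.
Path 5: R ← X → K → T → Q ← F
  Q is a collider here and neither Q nor any of its descendants is conditioned on, so the collider stays closed — the path is blocked at Q.
Path 6: R ← X → G ← F
  X is a fork and X is not conditioned on; G is a collider and G is conditioned on, which opens it — no node blocks this path, so it is active.
Because an active path exists, R and F are not d-separated.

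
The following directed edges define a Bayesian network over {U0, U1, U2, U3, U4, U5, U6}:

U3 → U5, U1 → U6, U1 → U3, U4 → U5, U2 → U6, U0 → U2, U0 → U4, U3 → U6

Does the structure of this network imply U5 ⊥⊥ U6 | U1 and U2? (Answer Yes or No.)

No

There are 3 undirected paths between U5 and U6; checking each against the conditioning set {U1, U2}:
  1. U5 ← U3 ← U1 → U6 — U3:chain[open]; U1:fork[blocks] ⇒ blocked
  2. U5 ← U3 → U6 — U3:fork[open] ⇒ active
  3. U5 ← U4 ← U0 → U2 → U6 — U4:chain[open]; U0:fork[open]; U2:chain[blocks] ⇒ blocked
Because an active path exists, U5 and U6 are not d-separated.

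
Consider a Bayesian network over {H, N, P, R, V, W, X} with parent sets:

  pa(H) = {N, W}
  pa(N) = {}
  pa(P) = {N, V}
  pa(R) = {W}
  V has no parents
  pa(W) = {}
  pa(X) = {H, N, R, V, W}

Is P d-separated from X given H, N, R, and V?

Yes — P and X are d-separated given {H, N, R, V}.

Enumerating the 5 paths from P to X and testing each for blocking by {H, N, R, V}:
  1. P ← V → X — V:fork[blocks] ⇒ blocked
  2. P ← N → X — N:fork[blocks] ⇒ blocked
  3. P ← N → H → X — N:fork[blocks]; H:chain[blocks] ⇒ blocked
  4. P ← N → H ← W → X — N:fork[blocks]; H:collider[open]; W:fork[open] ⇒ blocked
  5. P ← N → H ← W → R → X — N:fork[blocks]; H:collider[open]; W:fork[open]; R:chain[blocks] ⇒ blocked
All paths are blocked; P ⊥ X | {H, N, R, V} holds.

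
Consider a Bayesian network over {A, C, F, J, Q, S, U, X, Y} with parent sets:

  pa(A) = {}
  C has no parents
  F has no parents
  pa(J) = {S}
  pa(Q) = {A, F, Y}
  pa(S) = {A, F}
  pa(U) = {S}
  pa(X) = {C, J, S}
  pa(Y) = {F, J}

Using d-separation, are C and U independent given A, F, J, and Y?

6 paths connect C and U; each must be blocked for d-separation to hold:
Path 1: C → X ← J → Y ← F → S → U
  X is a collider here and neither X nor any of its descendants is conditioned on, so the collider stays closed — the path is blocked at X.
Path 2: C → X ← J → Y ← F → Q ← A → S → U
  X is a collider here and neither X nor any of its descendants is conditioned on, so the collider stays closed — the path is blocked at X.
Path 3: C → X ← J → Y → Q ← F → S → U
  X is a collider here and neither X nor any of its descendants is conditioned on, so the collider stays closed — the path is blocked at X.
Path 4: C → X ← J → Y → Q ← A → S → U
  X is a collider here and neither X nor any of its descendants is conditioned on, so the collider stays closed — the path is blocked at X.
Path 5: C → X ← J ← S → U
  X is a collider here and neither X nor any of its descendants is conditioned on, so the collider stays closed — the path is blocked at X.
Path 6: C → X ← S → U
  X is a collider here and neither X nor any of its descendants is conditioned on, so the collider stays closed — the path is blocked at X.
All paths are blocked; C ⊥ U | {A, F, J, Y} holds.

Yes — C and U are d-separated given {A, F, J, Y}.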